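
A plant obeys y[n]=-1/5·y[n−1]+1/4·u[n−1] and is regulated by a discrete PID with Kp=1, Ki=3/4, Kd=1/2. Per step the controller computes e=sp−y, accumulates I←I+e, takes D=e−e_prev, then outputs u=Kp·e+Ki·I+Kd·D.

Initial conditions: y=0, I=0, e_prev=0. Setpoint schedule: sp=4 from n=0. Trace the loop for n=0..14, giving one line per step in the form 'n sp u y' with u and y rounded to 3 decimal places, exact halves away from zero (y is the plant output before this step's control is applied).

(exact arithmetic carried between steps; '≈' marks a value shown rounded to 6 d.p. or computed from one; I and e_prev carry over from the previous line; the table rounds u and y to 3 d.p., halves away from zero)
n=0: y=0, sp=4, e=sp−y=4; I=4, D=e−e_prev=4; u=1·4+3/4·4+1/2·4=9; next y=-1/5·0+1/4·9=2.25
n=1: y=2.25, sp=4, e=sp−y=1.75; I=5.75, D=e−e_prev=-2.25; u=1·1.75+3/4·5.75+1/2·(-2.25)=4.9375; next y=-1/5·2.25+1/4·4.9375=0.784375
n=2: y=0.784375, sp=4, e=sp−y=3.215625; I=8.965625, D=e−e_prev=1.465625; u=1·3.215625+3/4·8.965625+1/2·1.465625≈10.672656; next y=-1/5·0.784375+1/4·10.672656≈2.511289
n=3: y≈2.511289, sp=4, e=sp−y≈1.488711; I≈10.454336, D=e−e_prev≈-1.726914; u=1·1.488711+3/4·10.454336+1/2·(-1.726914)≈8.466006; next y=-1/5·2.511289+1/4·8.466006≈1.614244
n=4: y≈1.614244, sp=4, e=sp−y≈2.385756; I≈12.840092, D=e−e_prev≈0.897045; u=1·2.385756+3/4·12.840092+1/2·0.897045≈12.464348; next y=-1/5·1.614244+1/4·12.464348≈2.793238
n=5: y≈2.793238, sp=4, e=sp−y≈1.206762; I≈14.046854, D=e−e_prev≈-1.178995; u=1·1.206762+3/4·14.046854+1/2·(-1.178995)≈11.152405; next y=-1/5·2.793238+1/4·11.152405≈2.229454
n=6: y≈2.229454, sp=4, e=sp−y≈1.770546; I≈15.817400, D=e−e_prev≈0.563785; u=1·1.770546+3/4·15.817400+1/2·0.563785≈13.915489; next y=-1/5·2.229454+1/4·13.915489≈3.032982
n=7: y≈3.032982, sp=4, e=sp−y≈0.967018; I≈16.784419, D=e−e_prev≈-0.803528; u=1·0.967018+3/4·16.784419+1/2·(-0.803528)≈13.153568; next y=-1/5·3.032982+1/4·13.153568≈2.681796
n=8: y≈2.681796, sp=4, e=sp−y≈1.318204; I≈18.102623, D=e−e_prev≈0.351186; u=1·1.318204+3/4·18.102623+1/2·0.351186≈15.070764; next y=-1/5·2.681796+1/4·15.070764≈3.231332
n=9: y≈3.231332, sp=4, e=sp−y≈0.768668; I≈18.871291, D=e−e_prev≈-0.549536; u=1·0.768668+3/4·18.871291+1/2·(-0.549536)≈14.647368; next y=-1/5·3.231332+1/4·14.647368≈3.015576
n=10: y≈3.015576, sp=4, e=sp−y≈0.984424; I≈19.855715, D=e−e_prev≈0.215756; u=1·0.984424+3/4·19.855715+1/2·0.215756≈15.984089; next y=-1/5·3.015576+1/4·15.984089≈3.392907
n=11: y≈3.392907, sp=4, e=sp−y≈0.607093; I≈20.462808, D=e−e_prev≈-0.377331; u=1·0.607093+3/4·20.462808+1/2·(-0.377331)≈15.765533; next y=-1/5·3.392907+1/4·15.765533≈3.262802
n=12: y≈3.262802, sp=4, e=sp−y≈0.737198; I≈21.200006, D=e−e_prev≈0.130105; u=1·0.737198+3/4·21.200006+1/2·0.130105≈16.702255; next y=-1/5·3.262802+1/4·16.702255≈3.523003
n=13: y≈3.523003, sp=4, e=sp−y≈0.476997; I≈21.677003, D=e−e_prev≈-0.260202; u=1·0.476997+3/4·21.677003+1/2·(-0.260202)≈16.604648; next y=-1/5·3.523003+1/4·16.604648≈3.446561
n=14: y≈3.446561, sp=4, e=sp−y≈0.553439; I≈22.230442, D=e−e_prev≈0.076442; u=1·0.553439+3/4·22.230442+1/2·0.076442≈17.264491; next y=-1/5·3.446561+1/4·17.264491≈3.626810

0 4 9.000 0.000
1 4 4.938 2.250
2 4 10.673 0.784
3 4 8.466 2.511
4 4 12.464 1.614
5 4 11.152 2.793
6 4 13.915 2.229
7 4 13.154 3.033
8 4 15.071 2.682
9 4 14.647 3.231
10 4 15.984 3.016
11 4 15.766 3.393
12 4 16.702 3.263
13 4 16.605 3.523
14 4 17.264 3.447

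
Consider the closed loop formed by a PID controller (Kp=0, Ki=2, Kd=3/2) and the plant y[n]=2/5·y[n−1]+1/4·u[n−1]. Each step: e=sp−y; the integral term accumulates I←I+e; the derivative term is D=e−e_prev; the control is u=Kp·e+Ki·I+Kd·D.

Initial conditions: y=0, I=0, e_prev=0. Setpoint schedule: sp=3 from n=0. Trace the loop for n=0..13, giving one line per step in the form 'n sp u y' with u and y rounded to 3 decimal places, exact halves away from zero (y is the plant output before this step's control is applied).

(exact arithmetic carried between steps; '≈' marks a value shown rounded to 6 d.p. or computed from one; I and e_prev carry over from the previous line; the table rounds u and y to 3 d.p., halves away from zero)
n=0: y=0, sp=3, e=sp−y=3; I=3, D=e−e_prev=3; u=0·3+2·3+3/2·3=10.5; next y=2/5·0+1/4·10.5=2.625
n=1: y=2.625, sp=3, e=sp−y=0.375; I=3.375, D=e−e_prev=-2.625; u=0·0.375+2·3.375+3/2·(-2.625)=2.8125; next y=2/5·2.625+1/4·2.8125=1.753125
n=2: y=1.753125, sp=3, e=sp−y=1.246875; I=4.621875, D=e−e_prev=0.871875; u=0·1.246875+2·4.621875+3/2·0.871875≈10.551563; next y=2/5·1.753125+1/4·10.551563≈3.339141
n=3: y≈3.339141, sp=3, e=sp−y≈-0.339141; I≈4.282734, D=e−e_prev≈-1.586016; u=0·(-0.339141)+2·4.282734+3/2·(-1.586016)≈6.186445; next y=2/5·3.339141+1/4·6.186445≈2.882268
n=4: y≈2.882268, sp=3, e=sp−y≈0.117732; I≈4.400467, D=e−e_prev≈0.456873; u=0·0.117732+2·4.400467+3/2·0.456873≈9.486243; next y=2/5·2.882268+1/4·9.486243≈3.524468
n=5: y≈3.524468, sp=3, e=sp−y≈-0.524468; I≈3.875999, D=e−e_prev≈-0.642200; u=0·(-0.524468)+2·3.875999+3/2·(-0.642200)≈6.788698; next y=2/5·3.524468+1/4·6.788698≈3.106962
n=6: y≈3.106962, sp=3, e=sp−y≈-0.106962; I≈3.769037, D=e−e_prev≈0.417506; u=0·(-0.106962)+2·3.769037+3/2·0.417506≈8.164334; next y=2/5·3.106962+1/4·8.164334≈3.283868
n=7: y≈3.283868, sp=3, e=sp−y≈-0.283868; I≈3.485169, D=e−e_prev≈-0.176907; u=0·(-0.283868)+2·3.485169+3/2·(-0.176907)≈6.704978; next y=2/5·3.283868+1/4·6.704978≈2.989792
n=8: y≈2.989792, sp=3, e=sp−y≈0.010208; I≈3.495377, D=e−e_prev≈0.294076; u=0·0.010208+2·3.495377+3/2·0.294076≈7.431869; next y=2/5·2.989792+1/4·7.431869≈3.053884
n=9: y≈3.053884, sp=3, e=sp−y≈-0.053884; I≈3.441493, D=e−e_prev≈-0.064092; u=0·(-0.053884)+2·3.441493+3/2·(-0.064092)≈6.786848; next y=2/5·3.053884+1/4·6.786848≈2.918266
n=10: y≈2.918266, sp=3, e=sp−y≈0.081734; I≈3.523228, D=e−e_prev≈0.135618; u=0·0.081734+2·3.523228+3/2·0.135618≈7.249883; next y=2/5·2.918266+1/4·7.249883≈2.979777
n=11: y≈2.979777, sp=3, e=sp−y≈0.020223; I≈3.543451, D=e−e_prev≈-0.061511; u=0·0.020223+2·3.543451+3/2·(-0.061511)≈6.994634; next y=2/5·2.979777+1/4·6.994634≈2.940569
n=12: y≈2.940569, sp=3, e=sp−y≈0.059431; I≈3.602881, D=e−e_prev≈0.039208; u=0·0.059431+2·3.602881+3/2·0.039208≈7.264574; next y=2/5·2.940569+1/4·7.264574≈2.992371
n=13: y≈2.992371, sp=3, e=sp−y≈0.007629; I≈3.610510, D=e−e_prev≈-0.051802; u=0·0.007629+2·3.610510+3/2·(-0.051802)≈7.143317; next y=2/5·2.992371+1/4·7.143317≈2.982778

0 3 10.500 0.000
1 3 2.813 2.625
2 3 10.552 1.753
3 3 6.186 3.339
4 3 9.486 2.882
5 3 6.789 3.524
6 3 8.164 3.107
7 3 6.705 3.284
8 3 7.432 2.990
9 3 6.787 3.054
10 3 7.250 2.918
11 3 6.995 2.980
12 3 7.265 2.941
13 3 7.143 2.992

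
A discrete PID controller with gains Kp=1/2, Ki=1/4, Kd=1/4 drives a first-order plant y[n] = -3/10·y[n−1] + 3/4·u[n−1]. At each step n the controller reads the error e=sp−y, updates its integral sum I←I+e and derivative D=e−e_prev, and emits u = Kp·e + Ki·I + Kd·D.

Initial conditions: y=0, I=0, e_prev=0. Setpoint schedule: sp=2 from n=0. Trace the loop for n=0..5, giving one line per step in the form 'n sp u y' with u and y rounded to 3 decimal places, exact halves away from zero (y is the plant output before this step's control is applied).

0 2 2.000 0.000
1 2 0.500 1.500
2 2 2.575 -0.075
3 2 0.671 1.954
4 2 3.226 -0.083
5 2 0.711 2.445

(exact arithmetic carried between steps; '≈' marks a value shown rounded to 6 d.p. or computed from one; I and e_prev carry over from the previous line; the table rounds u and y to 3 d.p., halves away from zero)
n=0: y=0, sp=2, e=sp−y=2; I=2, D=e−e_prev=2; u=1/2·2+1/4·2+1/4·2=2; next y=-3/10·0+3/4·2=1.5
n=1: y=1.5, sp=2, e=sp−y=0.5; I=2.5, D=e−e_prev=-1.5; u=1/2·0.5+1/4·2.5+1/4·(-1.5)=0.5; next y=-3/10·1.5+3/4·0.5=-0.075
n=2: y=-0.075, sp=2, e=sp−y=2.075; I=4.575, D=e−e_prev=1.575; u=1/2·2.075+1/4·4.575+1/4·1.575=2.575; next y=-3/10·(-0.075)+3/4·2.575=1.95375
n=3: y=1.95375, sp=2, e=sp−y=0.04625; I=4.62125, D=e−e_prev=-2.02875; u=1/2·0.04625+1/4·4.62125+1/4·(-2.02875)=0.67125; next y=-3/10·1.95375+3/4·0.67125≈-0.082688
n=4: y≈-0.082688, sp=2, e=sp−y≈2.082688; I≈6.703938, D=e−e_prev≈2.036438; u=1/2·2.082688+1/4·6.703938+1/4·2.036438≈3.226438; next y=-3/10·(-0.082688)+3/4·3.226438≈2.444634
n=5: y≈2.444634, sp=2, e=sp−y≈-0.444634; I≈6.259303, D=e−e_prev≈-2.527322; u=1/2·(-0.444634)+1/4·6.259303+1/4·(-2.527322)≈0.710678; next y=-3/10·2.444634+3/4·0.710678≈-0.200382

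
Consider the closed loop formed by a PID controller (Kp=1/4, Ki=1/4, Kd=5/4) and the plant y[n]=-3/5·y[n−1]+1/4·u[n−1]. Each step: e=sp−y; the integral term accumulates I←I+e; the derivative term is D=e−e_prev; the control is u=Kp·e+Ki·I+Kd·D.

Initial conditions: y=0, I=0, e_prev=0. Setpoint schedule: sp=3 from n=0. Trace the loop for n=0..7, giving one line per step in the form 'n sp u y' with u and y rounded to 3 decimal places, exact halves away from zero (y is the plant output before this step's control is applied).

(exact arithmetic carried between steps; '≈' marks a value shown rounded to 6 d.p. or computed from one; I and e_prev carry over from the previous line; the table rounds u and y to 3 d.p., halves away from zero)
n=0: y=0, sp=3, e=sp−y=3; I=3, D=e−e_prev=3; u=1/4·3+1/4·3+5/4·3=5.25; next y=-3/5·0+1/4·5.25=1.3125
n=1: y=1.3125, sp=3, e=sp−y=1.6875; I=4.6875, D=e−e_prev=-1.3125; u=1/4·1.6875+1/4·4.6875+5/4·(-1.3125)=-0.046875; next y=-3/5·1.3125+1/4·(-0.046875)≈-0.799219
n=2: y≈-0.799219, sp=3, e=sp−y≈3.799219; I≈8.486719, D=e−e_prev≈2.111719; u=1/4·3.799219+1/4·8.486719+5/4·2.111719≈5.711133; next y=-3/5·(-0.799219)+1/4·5.711133≈1.907314
n=3: y≈1.907314, sp=3, e=sp−y≈1.092686; I≈9.579404, D=e−e_prev≈-2.706533; u=1/4·1.092686+1/4·9.579404+5/4·(-2.706533)≈-0.715144; next y=-3/5·1.907314+1/4·(-0.715144)≈-1.323175
n=4: y≈-1.323175, sp=3, e=sp−y≈4.323175; I≈13.902579, D=e−e_prev≈3.230489; u=1/4·4.323175+1/4·13.902579+5/4·3.230489≈8.594550; next y=-3/5·(-1.323175)+1/4·8.594550≈2.942542
n=5: y≈2.942542, sp=3, e=sp−y≈0.057458; I≈13.960037, D=e−e_prev≈-4.265717; u=1/4·0.057458+1/4·13.960037+5/4·(-4.265717)≈-1.827773; next y=-3/5·2.942542+1/4·(-1.827773)≈-2.222469
n=6: y≈-2.222469, sp=3, e=sp−y≈5.222469; I≈19.182505, D=e−e_prev≈5.165011; u=1/4·5.222469+1/4·19.182505+5/4·5.165011≈12.557507; next y=-3/5·(-2.222469)+1/4·12.557507≈4.472858
n=7: y≈4.472858, sp=3, e=sp−y≈-1.472858; I≈17.709647, D=e−e_prev≈-6.695326; u=1/4·(-1.472858)+1/4·17.709647+5/4·(-6.695326)≈-4.309961; next y=-3/5·4.472858+1/4·(-4.309961)≈-3.761205

0 3 5.250 0.000
1 3 -0.047 1.313
2 3 5.711 -0.799
3 3 -0.715 1.907
4 3 8.595 -1.323
5 3 -1.828 2.943
6 3 12.558 -2.222
7 3 -4.310 4.473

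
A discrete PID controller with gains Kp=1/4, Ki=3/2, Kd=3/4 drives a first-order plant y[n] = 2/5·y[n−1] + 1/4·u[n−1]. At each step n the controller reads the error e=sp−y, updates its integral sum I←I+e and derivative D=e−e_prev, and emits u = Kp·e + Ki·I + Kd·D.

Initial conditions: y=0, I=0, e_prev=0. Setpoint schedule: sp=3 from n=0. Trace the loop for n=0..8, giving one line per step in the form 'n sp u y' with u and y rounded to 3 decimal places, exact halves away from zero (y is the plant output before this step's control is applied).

(exact arithmetic carried between steps; '≈' marks a value shown rounded to 6 d.p. or computed from one; I and e_prev carry over from the previous line; the table rounds u and y to 3 d.p., halves away from zero)
n=0: y=0, sp=3, e=sp−y=3; I=3, D=e−e_prev=3; u=1/4·3+3/2·3+3/4·3=7.5; next y=2/5·0+1/4·7.5=1.875
n=1: y=1.875, sp=3, e=sp−y=1.125; I=4.125, D=e−e_prev=-1.875; u=1/4·1.125+3/2·4.125+3/4·(-1.875)=5.0625; next y=2/5·1.875+1/4·5.0625=2.015625
n=2: y=2.015625, sp=3, e=sp−y=0.984375; I=5.109375, D=e−e_prev=-0.140625; u=1/4·0.984375+3/2·5.109375+3/4·(-0.140625)≈7.804688; next y=2/5·2.015625+1/4·7.804688≈2.757422
n=3: y≈2.757422, sp=3, e=sp−y≈0.242578; I≈5.351953, D=e−e_prev≈-0.741797; u=1/4·0.242578+3/2·5.351953+3/4·(-0.741797)≈7.532227; next y=2/5·2.757422+1/4·7.532227≈2.986025
n=4: y≈2.986025, sp=3, e=sp−y≈0.013975; I≈5.365928, D=e−e_prev≈-0.228604; u=1/4·0.013975+3/2·5.365928+3/4·(-0.228604)≈7.880933; next y=2/5·2.986025+1/4·7.880933≈3.164643
n=5: y≈3.164643, sp=3, e=sp−y≈-0.164643; I≈5.201284, D=e−e_prev≈-0.178618; u=1/4·(-0.164643)+3/2·5.201284+3/4·(-0.178618)≈7.626802; next y=2/5·3.164643+1/4·7.626802≈3.172558
n=6: y≈3.172558, sp=3, e=sp−y≈-0.172558; I≈5.028727, D=e−e_prev≈-0.007915; u=1/4·(-0.172558)+3/2·5.028727+3/4·(-0.007915)≈7.494014; next y=2/5·3.172558+1/4·7.494014≈3.142527
n=7: y≈3.142527, sp=3, e=sp−y≈-0.142527; I≈4.886200, D=e−e_prev≈0.030031; u=1/4·(-0.142527)+3/2·4.886200+3/4·0.030031≈7.316191; next y=2/5·3.142527+1/4·7.316191≈3.086059
n=8: y≈3.086059, sp=3, e=sp−y≈-0.086059; I≈4.800141, D=e−e_prev≈0.056468; u=1/4·(-0.086059)+3/2·4.800141+3/4·0.056468≈7.221048; next y=2/5·3.086059+1/4·7.221048≈3.039686

0 3 7.500 0.000
1 3 5.063 1.875
2 3 7.805 2.016
3 3 7.532 2.757
4 3 7.881 2.986
5 3 7.627 3.165
6 3 7.494 3.173
7 3 7.316 3.143
8 3 7.221 3.086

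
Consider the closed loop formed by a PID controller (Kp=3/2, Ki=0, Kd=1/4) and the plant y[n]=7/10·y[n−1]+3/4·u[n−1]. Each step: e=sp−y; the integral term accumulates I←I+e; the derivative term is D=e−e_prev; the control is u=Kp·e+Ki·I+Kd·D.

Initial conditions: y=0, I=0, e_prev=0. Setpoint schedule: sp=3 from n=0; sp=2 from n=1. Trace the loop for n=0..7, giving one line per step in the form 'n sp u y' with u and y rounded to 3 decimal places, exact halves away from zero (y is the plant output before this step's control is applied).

0 3 5.250 0.000
1 2 -4.141 3.938
2 2 4.596 -0.349
3 2 -2.691 3.202
4 2 3.410 0.223
5 2 -1.693 2.714
6 2 2.576 0.630
7 2 -0.996 2.373

(exact arithmetic carried between steps; '≈' marks a value shown rounded to 6 d.p. or computed from one; I and e_prev carry over from the previous line; the table rounds u and y to 3 d.p., halves away from zero)
n=0: y=0, sp=3, e=sp−y=3; I=3, D=e−e_prev=3; u=3/2·3+0·3+1/4·3=5.25; next y=7/10·0+3/4·5.25=3.9375
n=1: y=3.9375, sp=2, e=sp−y=-1.9375; I=1.0625, D=e−e_prev=-4.9375; u=3/2·(-1.9375)+0·1.0625+1/4·(-4.9375)=-4.140625; next y=7/10·3.9375+3/4·(-4.140625)≈-0.349219
n=2: y≈-0.349219, sp=2, e=sp−y≈2.349219; I≈3.411719, D=e−e_prev≈4.286719; u=3/2·2.349219+0·3.411719+1/4·4.286719≈4.595508; next y=7/10·(-0.349219)+3/4·4.595508≈3.202178
n=3: y≈3.202178, sp=2, e=sp−y≈-1.202178; I≈2.209541, D=e−e_prev≈-3.551396; u=3/2·(-1.202178)+0·2.209541+1/4·(-3.551396)≈-2.691116; next y=7/10·3.202178+3/4·(-2.691116)≈0.223188
n=4: y≈0.223188, sp=2, e=sp−y≈1.776812; I≈3.986353, D=e−e_prev≈2.978990; u=3/2·1.776812+0·3.986353+1/4·2.978990≈3.409966; next y=7/10·0.223188+3/4·3.409966≈2.713706
n=5: y≈2.713706, sp=2, e=sp−y≈-0.713706; I≈3.272647, D=e−e_prev≈-2.490518; u=3/2·(-0.713706)+0·3.272647+1/4·(-2.490518)≈-1.693188; next y=7/10·2.713706+3/4·(-1.693188)≈0.629703
n=6: y≈0.629703, sp=2, e=sp−y≈1.370297; I≈4.642945, D=e−e_prev≈2.084003; u=3/2·1.370297+0·4.642945+1/4·2.084003≈2.576447; next y=7/10·0.629703+3/4·2.576447≈2.373127
n=7: y≈2.373127, sp=2, e=sp−y≈-0.373127; I≈4.269818, D=e−e_prev≈-1.743424; u=3/2·(-0.373127)+0·4.269818+1/4·(-1.743424)≈-0.995546; next y=7/10·2.373127+3/4·(-0.995546)≈0.914529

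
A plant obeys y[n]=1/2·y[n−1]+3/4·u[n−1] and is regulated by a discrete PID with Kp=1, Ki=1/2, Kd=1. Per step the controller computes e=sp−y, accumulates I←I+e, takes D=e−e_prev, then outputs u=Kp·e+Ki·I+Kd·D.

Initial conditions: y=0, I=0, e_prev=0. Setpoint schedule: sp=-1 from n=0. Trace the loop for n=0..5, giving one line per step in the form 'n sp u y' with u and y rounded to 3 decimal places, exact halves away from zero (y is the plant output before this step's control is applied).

(exact arithmetic carried between steps; '≈' marks a value shown rounded to 6 d.p. or computed from one; I and e_prev carry over from the previous line; the table rounds u and y to 3 d.p., halves away from zero)
n=0: y=0, sp=-1, e=sp−y=-1; I=-1, D=e−e_prev=-1; u=1·(-1)+1/2·(-1)+1·(-1)=-2.5; next y=1/2·0+3/4·(-2.5)=-1.875
n=1: y=-1.875, sp=-1, e=sp−y=0.875; I=-0.125, D=e−e_prev=1.875; u=1·0.875+1/2·(-0.125)+1·1.875=2.6875; next y=1/2·(-1.875)+3/4·2.6875=1.078125
n=2: y=1.078125, sp=-1, e=sp−y=-2.078125; I=-2.203125, D=e−e_prev=-2.953125; u=1·(-2.078125)+1/2·(-2.203125)+1·(-2.953125)≈-6.132813; next y=1/2·1.078125+3/4·(-6.132813)≈-4.060547
n=3: y≈-4.060547, sp=-1, e=sp−y≈3.060547; I≈0.857422, D=e−e_prev≈5.138672; u=1·3.060547+1/2·0.857422+1·5.138672≈8.627930; next y=1/2·(-4.060547)+3/4·8.627930≈4.440674
n=4: y≈4.440674, sp=-1, e=sp−y≈-5.440674; I≈-4.583252, D=e−e_prev≈-8.501221; u=1·(-5.440674)+1/2·(-4.583252)+1·(-8.501221)≈-16.233521; next y=1/2·4.440674+3/4·(-16.233521)≈-9.954803
n=5: y≈-9.954803, sp=-1, e=sp−y≈8.954803; I≈4.371552, D=e−e_prev≈14.395477; u=1·8.954803+1/2·4.371552+1·14.395477≈25.536057; next y=1/2·(-9.954803)+3/4·25.536057≈14.174641

0 -1 -2.500 0.000
1 -1 2.688 -1.875
2 -1 -6.133 1.078
3 -1 8.628 -4.061
4 -1 -16.234 4.441
5 -1 25.536 -9.955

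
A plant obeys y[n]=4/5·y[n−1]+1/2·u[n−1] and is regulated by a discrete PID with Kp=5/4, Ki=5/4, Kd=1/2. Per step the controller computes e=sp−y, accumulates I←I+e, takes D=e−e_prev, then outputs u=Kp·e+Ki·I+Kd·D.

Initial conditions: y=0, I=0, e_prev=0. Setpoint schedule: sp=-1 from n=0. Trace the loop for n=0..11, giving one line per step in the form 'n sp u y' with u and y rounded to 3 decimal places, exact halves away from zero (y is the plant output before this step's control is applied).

(exact arithmetic carried between steps; '≈' marks a value shown rounded to 6 d.p. or computed from one; I and e_prev carry over from the previous line; the table rounds u and y to 3 d.p., halves away from zero)
n=0: y=0, sp=-1, e=sp−y=-1; I=-1, D=e−e_prev=-1; u=5/4·(-1)+5/4·(-1)+1/2·(-1)=-3; next y=4/5·0+1/2·(-3)=-1.5
n=1: y=-1.5, sp=-1, e=sp−y=0.5; I=-0.5, D=e−e_prev=1.5; u=5/4·0.5+5/4·(-0.5)+1/2·1.5=0.75; next y=4/5·(-1.5)+1/2·0.75=-0.825
n=2: y=-0.825, sp=-1, e=sp−y=-0.175; I=-0.675, D=e−e_prev=-0.675; u=5/4·(-0.175)+5/4·(-0.675)+1/2·(-0.675)=-1.4; next y=4/5·(-0.825)+1/2·(-1.4)=-1.36
n=3: y=-1.36, sp=-1, e=sp−y=0.36; I=-0.315, D=e−e_prev=0.535; u=5/4·0.36+5/4·(-0.315)+1/2·0.535=0.32375; next y=4/5·(-1.36)+1/2·0.32375=-0.926125
n=4: y=-0.926125, sp=-1, e=sp−y=-0.073875; I=-0.388875, D=e−e_prev=-0.433875; u=5/4·(-0.073875)+5/4·(-0.388875)+1/2·(-0.433875)=-0.795375; next y=4/5·(-0.926125)+1/2·(-0.795375)≈-1.138588
n=5: y≈-1.138588, sp=-1, e=sp−y≈0.138588; I≈-0.250288, D=e−e_prev≈0.212463; u=5/4·0.138588+5/4·(-0.250288)+1/2·0.212463≈-0.033394; next y=4/5·(-1.138588)+1/2·(-0.033394)≈-0.927567
n=6: y≈-0.927567, sp=-1, e=sp−y≈-0.072433; I≈-0.322721, D=e−e_prev≈-0.211021; u=5/4·(-0.072433)+5/4·(-0.322721)+1/2·(-0.211021)≈-0.599453; next y=4/5·(-0.927567)+1/2·(-0.599453)≈-1.041780
n=7: y≈-1.041780, sp=-1, e=sp−y≈0.041780; I≈-0.280941, D=e−e_prev≈0.114213; u=5/4·0.041780+5/4·(-0.280941)+1/2·0.114213≈-0.241845; next y=4/5·(-1.041780)+1/2·(-0.241845)≈-0.954346
n=8: y≈-0.954346, sp=-1, e=sp−y≈-0.045654; I≈-0.326595, D=e−e_prev≈-0.087433; u=5/4·(-0.045654)+5/4·(-0.326595)+1/2·(-0.087433)≈-0.509027; next y=4/5·(-0.954346)+1/2·(-0.509027)≈-1.017991
n=9: y≈-1.017991, sp=-1, e=sp−y≈0.017991; I≈-0.308604, D=e−e_prev≈0.063644; u=5/4·0.017991+5/4·(-0.308604)+1/2·0.063644≈-0.331445; next y=4/5·(-1.017991)+1/2·(-0.331445)≈-0.980115
n=10: y≈-0.980115, sp=-1, e=sp−y≈-0.019885; I≈-0.328489, D=e−e_prev≈-0.037876; u=5/4·(-0.019885)+5/4·(-0.328489)+1/2·(-0.037876)≈-0.454406; next y=4/5·(-0.980115)+1/2·(-0.454406)≈-1.011295
n=11: y≈-1.011295, sp=-1, e=sp−y≈0.011295; I≈-0.317194, D=e−e_prev≈0.031180; u=5/4·0.011295+5/4·(-0.317194)+1/2·0.031180≈-0.366785; next y=4/5·(-1.011295)+1/2·(-0.366785)≈-0.992428

0 -1 -3.000 0.000
1 -1 0.750 -1.500
2 -1 -1.400 -0.825
3 -1 0.324 -1.360
4 -1 -0.795 -0.926
5 -1 -0.033 -1.139
6 -1 -0.599 -0.928
7 -1 -0.242 -1.042
8 -1 -0.509 -0.954
9 -1 -0.331 -1.018
10 -1 -0.454 -0.980
11 -1 -0.367 -1.011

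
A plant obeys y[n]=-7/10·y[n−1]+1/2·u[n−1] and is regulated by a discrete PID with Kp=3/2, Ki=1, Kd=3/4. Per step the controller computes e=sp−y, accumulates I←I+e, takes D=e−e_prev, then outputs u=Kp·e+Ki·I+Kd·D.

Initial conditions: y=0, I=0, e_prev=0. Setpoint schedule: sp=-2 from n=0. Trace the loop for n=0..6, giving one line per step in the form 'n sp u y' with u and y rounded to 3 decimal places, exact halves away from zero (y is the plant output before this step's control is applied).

(exact arithmetic carried between steps; '≈' marks a value shown rounded to 6 d.p. or computed from one; I and e_prev carry over from the previous line; the table rounds u and y to 3 d.p., halves away from zero)
n=0: y=0, sp=-2, e=sp−y=-2; I=-2, D=e−e_prev=-2; u=3/2·(-2)+1·(-2)+3/4·(-2)=-6.5; next y=-7/10·0+1/2·(-6.5)=-3.25
n=1: y=-3.25, sp=-2, e=sp−y=1.25; I=-0.75, D=e−e_prev=3.25; u=3/2·1.25+1·(-0.75)+3/4·3.25=3.5625; next y=-7/10·(-3.25)+1/2·3.5625=4.05625
n=2: y=4.05625, sp=-2, e=sp−y=-6.05625; I=-6.80625, D=e−e_prev=-7.30625; u=3/2·(-6.05625)+1·(-6.80625)+3/4·(-7.30625)≈-21.370313; next y=-7/10·4.05625+1/2·(-21.370313)≈-13.524531
n=3: y≈-13.524531, sp=-2, e=sp−y≈11.524531; I≈4.718281, D=e−e_prev≈17.580781; u=3/2·11.524531+1·4.718281+3/4·17.580781≈35.190664; next y=-7/10·(-13.524531)+1/2·35.190664≈27.062504
n=4: y≈27.062504, sp=-2, e=sp−y≈-29.062504; I≈-24.344223, D=e−e_prev≈-40.587035; u=3/2·(-29.062504)+1·(-24.344223)+3/4·(-40.587035)≈-98.378255; next y=-7/10·27.062504+1/2·(-98.378255)≈-68.132880
n=5: y≈-68.132880, sp=-2, e=sp−y≈66.132880; I≈41.788658, D=e−e_prev≈95.195384; u=3/2·66.132880+1·41.788658+3/4·95.195384≈212.384516; next y=-7/10·(-68.132880)+1/2·212.384516≈153.885274
n=6: y≈153.885274, sp=-2, e=sp−y≈-155.885274; I≈-114.096617, D=e−e_prev≈-222.018154; u=3/2·(-155.885274)+1·(-114.096617)+3/4·(-222.018154)≈-514.438143; next y=-7/10·153.885274+1/2·(-514.438143)≈-364.938763

0 -2 -6.500 0.000
1 -2 3.563 -3.250
2 -2 -21.370 4.056
3 -2 35.191 -13.525
4 -2 -98.378 27.063
5 -2 212.385 -68.133
6 -2 -514.438 153.885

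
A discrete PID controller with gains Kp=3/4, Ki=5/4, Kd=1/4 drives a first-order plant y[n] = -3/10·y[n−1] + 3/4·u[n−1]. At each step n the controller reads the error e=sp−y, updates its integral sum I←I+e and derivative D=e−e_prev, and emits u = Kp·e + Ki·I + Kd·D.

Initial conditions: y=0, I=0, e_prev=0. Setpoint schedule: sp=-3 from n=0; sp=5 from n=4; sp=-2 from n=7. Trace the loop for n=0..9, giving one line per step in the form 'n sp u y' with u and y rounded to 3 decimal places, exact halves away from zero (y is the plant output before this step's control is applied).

0 -3 -6.750 0.000
1 -3 1.641 -5.063
2 -3 -14.623 2.749
3 -3 12.861 -11.792
4 5 -17.979 13.184
5 5 44.937 -17.440
6 5 -61.512 38.935
7 -2 112.099 -57.814
8 -2 -198.845 101.419
9 -2 343.891 -179.559

(exact arithmetic carried between steps; '≈' marks a value shown rounded to 6 d.p. or computed from one; I and e_prev carry over from the previous line; the table rounds u and y to 3 d.p., halves away from zero)
n=0: y=0, sp=-3, e=sp−y=-3; I=-3, D=e−e_prev=-3; u=3/4·(-3)+5/4·(-3)+1/4·(-3)=-6.75; next y=-3/10·0+3/4·(-6.75)=-5.0625
n=1: y=-5.0625, sp=-3, e=sp−y=2.0625; I=-0.9375, D=e−e_prev=5.0625; u=3/4·2.0625+5/4·(-0.9375)+1/4·5.0625=1.640625; next y=-3/10·(-5.0625)+3/4·1.640625≈2.749219
n=2: y≈2.749219, sp=-3, e=sp−y≈-5.749219; I≈-6.686719, D=e−e_prev≈-7.811719; u=3/4·(-5.749219)+5/4·(-6.686719)+1/4·(-7.811719)≈-14.623242; next y=-3/10·2.749219+3/4·(-14.623242)≈-11.792197
n=3: y≈-11.792197, sp=-3, e=sp−y≈8.792197; I≈2.105479, D=e−e_prev≈14.541416; u=3/4·8.792197+5/4·2.105479+1/4·14.541416≈12.861350; next y=-3/10·(-11.792197)+3/4·12.861350≈13.183672
n=4: y≈13.183672, sp=5, e=sp−y≈-8.183672; I≈-6.078193, D=e−e_prev≈-16.975869; u=3/4·(-8.183672)+5/4·(-6.078193)+1/4·(-16.975869)≈-17.979463; next y=-3/10·13.183672+3/4·(-17.979463)≈-17.439698
n=5: y≈-17.439698, sp=5, e=sp−y≈22.439698; I≈16.361505, D=e−e_prev≈30.623370; u=3/4·22.439698+5/4·16.361505+1/4·30.623370≈44.937498; next y=-3/10·(-17.439698)+3/4·44.937498≈38.935033
n=6: y≈38.935033, sp=5, e=sp−y≈-33.935033; I≈-17.573528, D=e−e_prev≈-56.374732; u=3/4·(-33.935033)+5/4·(-17.573528)+1/4·(-56.374732)≈-61.511867; next y=-3/10·38.935033+3/4·(-61.511867)≈-57.814410
n=7: y≈-57.814410, sp=-2, e=sp−y≈55.814410; I≈38.240883, D=e−e_prev≈89.749443; u=3/4·55.814410+5/4·38.240883+1/4·89.749443≈112.099272; next y=-3/10·(-57.814410)+3/4·112.099272≈101.418777
n=8: y≈101.418777, sp=-2, e=sp−y≈-103.418777; I≈-65.177895, D=e−e_prev≈-159.233188; u=3/4·(-103.418777)+5/4·(-65.177895)+1/4·(-159.233188)≈-198.844748; next y=-3/10·101.418777+3/4·(-198.844748)≈-179.559194
n=9: y≈-179.559194, sp=-2, e=sp−y≈177.559194; I≈112.381300, D=e−e_prev≈280.977971; u=3/4·177.559194+5/4·112.381300+1/4·280.977971≈343.890513; next y=-3/10·(-179.559194)+3/4·343.890513≈311.785643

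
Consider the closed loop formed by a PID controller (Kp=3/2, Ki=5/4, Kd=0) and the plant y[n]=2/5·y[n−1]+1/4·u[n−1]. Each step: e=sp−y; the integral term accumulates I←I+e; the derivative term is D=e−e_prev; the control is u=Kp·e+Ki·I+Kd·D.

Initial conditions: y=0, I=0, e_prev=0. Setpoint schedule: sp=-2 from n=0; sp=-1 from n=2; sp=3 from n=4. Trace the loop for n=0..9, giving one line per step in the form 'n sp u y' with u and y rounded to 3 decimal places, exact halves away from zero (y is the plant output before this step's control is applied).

(exact arithmetic carried between steps; '≈' marks a value shown rounded to 6 d.p. or computed from one; I and e_prev carry over from the previous line; the table rounds u and y to 3 d.p., halves away from zero)
n=0: y=0, sp=-2, e=sp−y=-2; I=-2, D=e−e_prev=-2; u=3/2·(-2)+5/4·(-2)+0·(-2)=-5.5; next y=2/5·0+1/4·(-5.5)=-1.375
n=1: y=-1.375, sp=-2, e=sp−y=-0.625; I=-2.625, D=e−e_prev=1.375; u=3/2·(-0.625)+5/4·(-2.625)+0·1.375=-4.21875; next y=2/5·(-1.375)+1/4·(-4.21875)≈-1.604688
n=2: y≈-1.604688, sp=-1, e=sp−y≈0.604688; I≈-2.020313, D=e−e_prev≈1.229688; u=3/2·0.604688+5/4·(-2.020313)+0·1.229688≈-1.618359; next y=2/5·(-1.604688)+1/4·(-1.618359)≈-1.046465
n=3: y≈-1.046465, sp=-1, e=sp−y≈0.046465; I≈-1.973848, D=e−e_prev≈-0.558223; u=3/2·0.046465+5/4·(-1.973848)+0·(-0.558223)≈-2.397612; next y=2/5·(-1.046465)+1/4·(-2.397612)≈-1.017989
n=4: y≈-1.017989, sp=3, e=sp−y≈4.017989; I≈2.044141, D=e−e_prev≈3.971524; u=3/2·4.017989+5/4·2.044141+0·3.971524≈8.582160; next y=2/5·(-1.017989)+1/4·8.582160≈1.738344
n=5: y≈1.738344, sp=3, e=sp−y≈1.261656; I≈3.305797, D=e−e_prev≈-2.756333; u=3/2·1.261656+5/4·3.305797+0·(-2.756333)≈6.024729; next y=2/5·1.738344+1/4·6.024729≈2.201520
n=6: y≈2.201520, sp=3, e=sp−y≈0.798480; I≈4.104277, D=e−e_prev≈-0.463176; u=3/2·0.798480+5/4·4.104277+0·(-0.463176)≈6.328066; next y=2/5·2.201520+1/4·6.328066≈2.462624
n=7: y≈2.462624, sp=3, e=sp−y≈0.537376; I≈4.641652, D=e−e_prev≈-0.261104; u=3/2·0.537376+5/4·4.641652+0·(-0.261104)≈6.608129; next y=2/5·2.462624+1/4·6.608129≈2.637082
n=8: y≈2.637082, sp=3, e=sp−y≈0.362918; I≈5.004570, D=e−e_prev≈-0.174457; u=3/2·0.362918+5/4·5.004570+0·(-0.174457)≈6.800090; next y=2/5·2.637082+1/4·6.800090≈2.754855
n=9: y≈2.754855, sp=3, e=sp−y≈0.245145; I≈5.249715, D=e−e_prev≈-0.117773; u=3/2·0.245145+5/4·5.249715+0·(-0.117773)≈6.929861; next y=2/5·2.754855+1/4·6.929861≈2.834407

0 -2 -5.500 0.000
1 -2 -4.219 -1.375
2 -1 -1.618 -1.605
3 -1 -2.398 -1.046
4 3 8.582 -1.018
5 3 6.025 1.738
6 3 6.328 2.202
7 3 6.608 2.463
8 3 6.800 2.637
9 3 6.930 2.755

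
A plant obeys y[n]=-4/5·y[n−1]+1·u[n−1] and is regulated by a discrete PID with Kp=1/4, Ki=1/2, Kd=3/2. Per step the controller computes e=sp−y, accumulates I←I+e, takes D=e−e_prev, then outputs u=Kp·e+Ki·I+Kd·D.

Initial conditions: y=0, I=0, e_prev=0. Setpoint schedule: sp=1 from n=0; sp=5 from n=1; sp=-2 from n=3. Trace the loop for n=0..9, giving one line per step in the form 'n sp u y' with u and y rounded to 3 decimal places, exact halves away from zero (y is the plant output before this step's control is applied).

0 1 2.250 0.000
1 5 5.188 2.250
2 5 1.378 3.388
3 -2 -1.241 -1.332
4 -2 -0.756 -0.175
5 -2 1.058 -0.616
6 -2 -5.170 1.551
7 -2 14.218 -6.411
8 -2 -53.475 19.347
9 -2 173.163 -68.952

(exact arithmetic carried between steps; '≈' marks a value shown rounded to 6 d.p. or computed from one; I and e_prev carry over from the previous line; the table rounds u and y to 3 d.p., halves away from zero)
n=0: y=0, sp=1, e=sp−y=1; I=1, D=e−e_prev=1; u=1/4·1+1/2·1+3/2·1=2.25; next y=-4/5·0+1·2.25=2.25
n=1: y=2.25, sp=5, e=sp−y=2.75; I=3.75, D=e−e_prev=1.75; u=1/4·2.75+1/2·3.75+3/2·1.75=5.1875; next y=-4/5·2.25+1·5.1875=3.3875
n=2: y=3.3875, sp=5, e=sp−y=1.6125; I=5.3625, D=e−e_prev=-1.1375; u=1/4·1.6125+1/2·5.3625+3/2·(-1.1375)=1.378125; next y=-4/5·3.3875+1·1.378125=-1.331875
n=3: y=-1.331875, sp=-2, e=sp−y=-0.668125; I=4.694375, D=e−e_prev=-2.280625; u=1/4·(-0.668125)+1/2·4.694375+3/2·(-2.280625)≈-1.240781; next y=-4/5·(-1.331875)+1·(-1.240781)≈-0.175281
n=4: y≈-0.175281, sp=-2, e=sp−y≈-1.824719; I≈2.869656, D=e−e_prev≈-1.156594; u=1/4·(-1.824719)+1/2·2.869656+3/2·(-1.156594)≈-0.756242; next y=-4/5·(-0.175281)+1·(-0.756242)≈-0.616017
n=5: y≈-0.616017, sp=-2, e=sp−y≈-1.383983; I≈1.485673, D=e−e_prev≈0.440736; u=1/4·(-1.383983)+1/2·1.485673+3/2·0.440736≈1.057945; next y=-4/5·(-0.616017)+1·1.057945≈1.550759
n=6: y≈1.550759, sp=-2, e=sp−y≈-3.550759; I≈-2.065085, D=e−e_prev≈-2.166776; u=1/4·(-3.550759)+1/2·(-2.065085)+3/2·(-2.166776)≈-5.170396; next y=-4/5·1.550759+1·(-5.170396)≈-6.411003
n=7: y≈-6.411003, sp=-2, e=sp−y≈4.411003; I≈2.345918, D=e−e_prev≈7.961762; u=1/4·4.411003+1/2·2.345918+3/2·7.961762≈14.218352; next y=-4/5·(-6.411003)+1·14.218352≈19.347155
n=8: y≈19.347155, sp=-2, e=sp−y≈-21.347155; I≈-19.001237, D=e−e_prev≈-25.758158; u=1/4·(-21.347155)+1/2·(-19.001237)+3/2·(-25.758158)≈-53.474643; next y=-4/5·19.347155+1·(-53.474643)≈-68.952367
n=9: y≈-68.952367, sp=-2, e=sp−y≈66.952367; I≈47.951130, D=e−e_prev≈88.299522; u=1/4·66.952367+1/2·47.951130+3/2·88.299522≈173.162939; next y=-4/5·(-68.952367)+1·173.162939≈228.324833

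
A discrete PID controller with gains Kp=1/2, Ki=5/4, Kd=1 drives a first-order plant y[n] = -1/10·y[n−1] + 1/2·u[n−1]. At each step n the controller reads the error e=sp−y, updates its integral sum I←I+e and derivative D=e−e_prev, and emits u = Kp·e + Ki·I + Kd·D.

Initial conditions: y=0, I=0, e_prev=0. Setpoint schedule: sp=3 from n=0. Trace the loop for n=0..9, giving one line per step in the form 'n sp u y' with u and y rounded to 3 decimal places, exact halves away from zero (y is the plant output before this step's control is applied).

0 3 8.250 0.000
1 3 -2.344 4.125
2 3 16.076 -1.584
3 3 -10.800 8.196
4 3 32.129 -6.220
5 3 -33.754 16.687
6 3 68.933 -18.546
7 3 -90.251 36.321
8 3 156.931 -48.758
9 3 -226.722 83.341

(exact arithmetic carried between steps; '≈' marks a value shown rounded to 6 d.p. or computed from one; I and e_prev carry over from the previous line; the table rounds u and y to 3 d.p., halves away from zero)
n=0: y=0, sp=3, e=sp−y=3; I=3, D=e−e_prev=3; u=1/2·3+5/4·3+1·3=8.25; next y=-1/10·0+1/2·8.25=4.125
n=1: y=4.125, sp=3, e=sp−y=-1.125; I=1.875, D=e−e_prev=-4.125; u=1/2·(-1.125)+5/4·1.875+1·(-4.125)=-2.34375; next y=-1/10·4.125+1/2·(-2.34375)=-1.584375
n=2: y=-1.584375, sp=3, e=sp−y=4.584375; I=6.459375, D=e−e_prev=5.709375; u=1/2·4.584375+5/4·6.459375+1·5.709375≈16.075781; next y=-1/10·(-1.584375)+1/2·16.075781≈8.196328
n=3: y≈8.196328, sp=3, e=sp−y≈-5.196328; I≈1.263047, D=e−e_prev≈-9.780703; u=1/2·(-5.196328)+5/4·1.263047+1·(-9.780703)≈-10.800059; next y=-1/10·8.196328+1/2·(-10.800059)≈-6.219662
n=4: y≈-6.219662, sp=3, e=sp−y≈9.219662; I≈10.482709, D=e−e_prev≈14.415990; u=1/2·9.219662+5/4·10.482709+1·14.415990≈32.129208; next y=-1/10·(-6.219662)+1/2·32.129208≈16.686570
n=5: y≈16.686570, sp=3, e=sp−y≈-13.686570; I≈-3.203861, D=e−e_prev≈-22.906232; u=1/2·(-13.686570)+5/4·(-3.203861)+1·(-22.906232)≈-33.754343; next y=-1/10·16.686570+1/2·(-33.754343)≈-18.545829
n=6: y≈-18.545829, sp=3, e=sp−y≈21.545829; I≈18.341968, D=e−e_prev≈35.232399; u=1/2·21.545829+5/4·18.341968+1·35.232399≈68.932773; next y=-1/10·(-18.545829)+1/2·68.932773≈36.320969
n=7: y≈36.320969, sp=3, e=sp−y≈-33.320969; I≈-14.979001, D=e−e_prev≈-54.866798; u=1/2·(-33.320969)+5/4·(-14.979001)+1·(-54.866798)≈-90.251034; next y=-1/10·36.320969+1/2·(-90.251034)≈-48.757614
n=8: y≈-48.757614, sp=3, e=sp−y≈51.757614; I≈36.778613, D=e−e_prev≈85.078583; u=1/2·51.757614+5/4·36.778613+1·85.078583≈156.930656; next y=-1/10·(-48.757614)+1/2·156.930656≈83.341089
n=9: y≈83.341089, sp=3, e=sp−y≈-80.341089; I≈-43.562477, D=e−e_prev≈-132.098703; u=1/2·(-80.341089)+5/4·(-43.562477)+1·(-132.098703)≈-226.722344; next y=-1/10·83.341089+1/2·(-226.722344)≈-121.695281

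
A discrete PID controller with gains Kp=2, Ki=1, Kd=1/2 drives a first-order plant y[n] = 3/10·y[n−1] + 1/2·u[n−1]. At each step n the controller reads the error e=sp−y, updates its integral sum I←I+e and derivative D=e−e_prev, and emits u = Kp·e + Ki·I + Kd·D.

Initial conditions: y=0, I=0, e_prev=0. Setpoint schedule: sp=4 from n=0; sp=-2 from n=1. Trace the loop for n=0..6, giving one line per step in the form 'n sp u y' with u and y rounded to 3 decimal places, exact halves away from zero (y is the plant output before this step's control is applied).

(exact arithmetic carried between steps; '≈' marks a value shown rounded to 6 d.p. or computed from one; I and e_prev carry over from the previous line; the table rounds u and y to 3 d.p., halves away from zero)
n=0: y=0, sp=4, e=sp−y=4; I=4, D=e−e_prev=4; u=2·4+1·4+1/2·4=14; next y=3/10·0+1/2·14=7
n=1: y=7, sp=-2, e=sp−y=-9; I=-5, D=e−e_prev=-13; u=2·(-9)+1·(-5)+1/2·(-13)=-29.5; next y=3/10·7+1/2·(-29.5)=-12.65
n=2: y=-12.65, sp=-2, e=sp−y=10.65; I=5.65, D=e−e_prev=19.65; u=2·10.65+1·5.65+1/2·19.65=36.775; next y=3/10·(-12.65)+1/2·36.775=14.5925
n=3: y=14.5925, sp=-2, e=sp−y=-16.5925; I=-10.9425, D=e−e_prev=-27.2425; u=2·(-16.5925)+1·(-10.9425)+1/2·(-27.2425)=-57.74875; next y=3/10·14.5925+1/2·(-57.74875)=-24.496625
n=4: y=-24.496625, sp=-2, e=sp−y=22.496625; I=11.554125, D=e−e_prev=39.089125; u=2·22.496625+1·11.554125+1/2·39.089125≈76.091938; next y=3/10·(-24.496625)+1/2·76.091938≈30.696981
n=5: y≈30.696981, sp=-2, e=sp−y≈-32.696981; I≈-21.142856, D=e−e_prev≈-55.193606; u=2·(-32.696981)+1·(-21.142856)+1/2·(-55.193606)≈-114.133622; next y=3/10·30.696981+1/2·(-114.133622)≈-47.857717
n=6: y≈-47.857717, sp=-2, e=sp−y≈45.857717; I≈24.714860, D=e−e_prev≈78.554698; u=2·45.857717+1·24.714860+1/2·78.554698≈155.707642; next y=3/10·(-47.857717)+1/2·155.707642≈63.496506

0 4 14.000 0.000
1 -2 -29.500 7.000
2 -2 36.775 -12.650
3 -2 -57.749 14.593
4 -2 76.092 -24.497
5 -2 -114.134 30.697
6 -2 155.708 -47.858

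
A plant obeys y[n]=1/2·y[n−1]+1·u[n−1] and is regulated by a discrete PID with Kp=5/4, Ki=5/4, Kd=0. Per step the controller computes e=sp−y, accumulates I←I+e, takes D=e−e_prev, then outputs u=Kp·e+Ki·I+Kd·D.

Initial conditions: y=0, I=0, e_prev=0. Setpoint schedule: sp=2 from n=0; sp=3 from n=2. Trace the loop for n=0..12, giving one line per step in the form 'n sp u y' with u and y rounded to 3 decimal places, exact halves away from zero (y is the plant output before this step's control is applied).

0 2 5.000 0.000
1 2 -5.000 5.000
2 3 12.500 -2.500
3 3 -15.000 11.250
4 3 26.250 -9.375
5 3 -35.625 21.563
6 3 57.188 -24.844
7 3 -82.031 44.766
8 3 126.797 -59.648
9 3 -186.445 96.973
10 3 283.418 -137.959
11 3 -421.377 214.438
12 3 635.815 -314.158

(exact arithmetic carried between steps; '≈' marks a value shown rounded to 6 d.p. or computed from one; I and e_prev carry over from the previous line; the table rounds u and y to 3 d.p., halves away from zero)
n=0: y=0, sp=2, e=sp−y=2; I=2, D=e−e_prev=2; u=5/4·2+5/4·2+0·2=5; next y=1/2·0+1·5=5
n=1: y=5, sp=2, e=sp−y=-3; I=-1, D=e−e_prev=-5; u=5/4·(-3)+5/4·(-1)+0·(-5)=-5; next y=1/2·5+1·(-5)=-2.5
n=2: y=-2.5, sp=3, e=sp−y=5.5; I=4.5, D=e−e_prev=8.5; u=5/4·5.5+5/4·4.5+0·8.5=12.5; next y=1/2·(-2.5)+1·12.5=11.25
n=3: y=11.25, sp=3, e=sp−y=-8.25; I=-3.75, D=e−e_prev=-13.75; u=5/4·(-8.25)+5/4·(-3.75)+0·(-13.75)=-15; next y=1/2·11.25+1·(-15)=-9.375
n=4: y=-9.375, sp=3, e=sp−y=12.375; I=8.625, D=e−e_prev=20.625; u=5/4·12.375+5/4·8.625+0·20.625=26.25; next y=1/2·(-9.375)+1·26.25=21.5625
n=5: y=21.5625, sp=3, e=sp−y=-18.5625; I=-9.9375, D=e−e_prev=-30.9375; u=5/4·(-18.5625)+5/4·(-9.9375)+0·(-30.9375)=-35.625; next y=1/2·21.5625+1·(-35.625)=-24.84375
n=6: y=-24.84375, sp=3, e=sp−y=27.84375; I=17.90625, D=e−e_prev=46.40625; u=5/4·27.84375+5/4·17.90625+0·46.40625=57.1875; next y=1/2·(-24.84375)+1·57.1875=44.765625
n=7: y=44.765625, sp=3, e=sp−y=-41.765625; I=-23.859375, D=e−e_prev=-69.609375; u=5/4·(-41.765625)+5/4·(-23.859375)+0·(-69.609375)=-82.03125; next y=1/2·44.765625+1·(-82.03125)≈-59.648438
n=8: y≈-59.648438, sp=3, e=sp−y≈62.648438; I≈38.789063, D=e−e_prev≈104.414063; u=5/4·62.648438+5/4·38.789063+0·104.414063≈126.796875; next y=1/2·(-59.648438)+1·126.796875≈96.972656
n=9: y≈96.972656, sp=3, e=sp−y≈-93.972656; I≈-55.183594, D=e−e_prev≈-156.621094; u=5/4·(-93.972656)+5/4·(-55.183594)+0·(-156.621094)≈-186.445313; next y=1/2·96.972656+1·(-186.445313)≈-137.958984
n=10: y≈-137.958984, sp=3, e=sp−y≈140.958984; I≈85.775391, D=e−e_prev≈234.931641; u=5/4·140.958984+5/4·85.775391+0·234.931641≈283.417969; next y=1/2·(-137.958984)+1·283.417969≈214.438477
n=11: y≈214.438477, sp=3, e=sp−y≈-211.438477; I≈-125.663086, D=e−e_prev≈-352.397461; u=5/4·(-211.438477)+5/4·(-125.663086)+0·(-352.397461)≈-421.376953; next y=1/2·214.438477+1·(-421.376953)≈-314.157715
n=12: y≈-314.157715, sp=3, e=sp−y≈317.157715; I≈191.494629, D=e−e_prev≈528.596191; u=5/4·317.157715+5/4·191.494629+0·528.596191≈635.815430; next y=1/2·(-314.157715)+1·635.815430≈478.736572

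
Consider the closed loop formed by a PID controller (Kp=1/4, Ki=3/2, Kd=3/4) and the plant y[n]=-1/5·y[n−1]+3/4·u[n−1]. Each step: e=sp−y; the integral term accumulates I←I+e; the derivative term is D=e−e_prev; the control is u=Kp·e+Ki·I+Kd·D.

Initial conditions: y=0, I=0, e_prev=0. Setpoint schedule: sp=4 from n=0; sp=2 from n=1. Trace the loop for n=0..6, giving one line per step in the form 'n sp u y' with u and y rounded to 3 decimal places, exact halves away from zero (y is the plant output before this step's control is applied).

0 4 10.000 0.000
1 2 -10.750 7.500
2 2 30.781 -9.563
3 2 -51.074 24.998
4 2 111.108 -43.305
5 2 -210.406 91.992
6 2 426.567 -176.203

(exact arithmetic carried between steps; '≈' marks a value shown rounded to 6 d.p. or computed from one; I and e_prev carry over from the previous line; the table rounds u and y to 3 d.p., halves away from zero)
n=0: y=0, sp=4, e=sp−y=4; I=4, D=e−e_prev=4; u=1/4·4+3/2·4+3/4·4=10; next y=-1/5·0+3/4·10=7.5
n=1: y=7.5, sp=2, e=sp−y=-5.5; I=-1.5, D=e−e_prev=-9.5; u=1/4·(-5.5)+3/2·(-1.5)+3/4·(-9.5)=-10.75; next y=-1/5·7.5+3/4·(-10.75)=-9.5625
n=2: y=-9.5625, sp=2, e=sp−y=11.5625; I=10.0625, D=e−e_prev=17.0625; u=1/4·11.5625+3/2·10.0625+3/4·17.0625=30.78125; next y=-1/5·(-9.5625)+3/4·30.78125≈24.998438
n=3: y≈24.998438, sp=2, e=sp−y≈-22.998438; I≈-12.935938, D=e−e_prev≈-34.560938; u=1/4·(-22.998438)+3/2·(-12.935938)+3/4·(-34.560938)≈-51.074219; next y=-1/5·24.998438+3/4·(-51.074219)≈-43.305352
n=4: y≈-43.305352, sp=2, e=sp−y≈45.305352; I≈32.369414, D=e−e_prev≈68.303789; u=1/4·45.305352+3/2·32.369414+3/4·68.303789≈111.108301; next y=-1/5·(-43.305352)+3/4·111.108301≈91.992296
n=5: y≈91.992296, sp=2, e=sp−y≈-89.992296; I≈-57.622882, D=e−e_prev≈-135.297647; u=1/4·(-89.992296)+3/2·(-57.622882)+3/4·(-135.297647)≈-210.405632; next y=-1/5·91.992296+3/4·(-210.405632)≈-176.202683
n=6: y≈-176.202683, sp=2, e=sp−y≈178.202683; I≈120.579802, D=e−e_prev≈268.194979; u=1/4·178.202683+3/2·120.579802+3/4·268.194979≈426.566608; next y=-1/5·(-176.202683)+3/4·426.566608≈355.165492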